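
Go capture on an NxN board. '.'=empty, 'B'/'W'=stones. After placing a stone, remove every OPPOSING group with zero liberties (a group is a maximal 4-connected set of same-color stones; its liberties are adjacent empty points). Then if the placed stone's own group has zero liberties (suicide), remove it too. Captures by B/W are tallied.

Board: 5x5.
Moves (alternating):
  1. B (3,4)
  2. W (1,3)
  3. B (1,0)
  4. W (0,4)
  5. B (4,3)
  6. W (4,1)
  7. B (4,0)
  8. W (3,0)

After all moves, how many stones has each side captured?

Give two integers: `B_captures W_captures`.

Answer: 0 1

Derivation:
Move 1: B@(3,4) -> caps B=0 W=0
Move 2: W@(1,3) -> caps B=0 W=0
Move 3: B@(1,0) -> caps B=0 W=0
Move 4: W@(0,4) -> caps B=0 W=0
Move 5: B@(4,3) -> caps B=0 W=0
Move 6: W@(4,1) -> caps B=0 W=0
Move 7: B@(4,0) -> caps B=0 W=0
Move 8: W@(3,0) -> caps B=0 W=1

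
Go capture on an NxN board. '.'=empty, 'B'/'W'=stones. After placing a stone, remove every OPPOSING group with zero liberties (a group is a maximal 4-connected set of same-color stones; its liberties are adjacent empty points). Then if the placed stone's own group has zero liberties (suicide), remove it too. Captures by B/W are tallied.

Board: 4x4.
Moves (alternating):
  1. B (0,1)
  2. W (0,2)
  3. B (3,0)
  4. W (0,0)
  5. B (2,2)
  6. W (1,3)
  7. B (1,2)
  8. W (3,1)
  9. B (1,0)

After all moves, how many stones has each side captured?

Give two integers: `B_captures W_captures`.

Move 1: B@(0,1) -> caps B=0 W=0
Move 2: W@(0,2) -> caps B=0 W=0
Move 3: B@(3,0) -> caps B=0 W=0
Move 4: W@(0,0) -> caps B=0 W=0
Move 5: B@(2,2) -> caps B=0 W=0
Move 6: W@(1,3) -> caps B=0 W=0
Move 7: B@(1,2) -> caps B=0 W=0
Move 8: W@(3,1) -> caps B=0 W=0
Move 9: B@(1,0) -> caps B=1 W=0

Answer: 1 0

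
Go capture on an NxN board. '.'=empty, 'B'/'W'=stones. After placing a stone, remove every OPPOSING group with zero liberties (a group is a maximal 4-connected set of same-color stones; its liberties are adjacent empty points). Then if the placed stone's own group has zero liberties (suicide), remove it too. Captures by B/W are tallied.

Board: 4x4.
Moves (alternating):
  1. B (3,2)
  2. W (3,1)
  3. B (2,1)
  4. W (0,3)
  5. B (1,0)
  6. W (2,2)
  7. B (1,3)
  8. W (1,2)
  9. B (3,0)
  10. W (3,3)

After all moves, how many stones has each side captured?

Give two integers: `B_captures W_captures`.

Move 1: B@(3,2) -> caps B=0 W=0
Move 2: W@(3,1) -> caps B=0 W=0
Move 3: B@(2,1) -> caps B=0 W=0
Move 4: W@(0,3) -> caps B=0 W=0
Move 5: B@(1,0) -> caps B=0 W=0
Move 6: W@(2,2) -> caps B=0 W=0
Move 7: B@(1,3) -> caps B=0 W=0
Move 8: W@(1,2) -> caps B=0 W=0
Move 9: B@(3,0) -> caps B=1 W=0
Move 10: W@(3,3) -> caps B=1 W=0

Answer: 1 0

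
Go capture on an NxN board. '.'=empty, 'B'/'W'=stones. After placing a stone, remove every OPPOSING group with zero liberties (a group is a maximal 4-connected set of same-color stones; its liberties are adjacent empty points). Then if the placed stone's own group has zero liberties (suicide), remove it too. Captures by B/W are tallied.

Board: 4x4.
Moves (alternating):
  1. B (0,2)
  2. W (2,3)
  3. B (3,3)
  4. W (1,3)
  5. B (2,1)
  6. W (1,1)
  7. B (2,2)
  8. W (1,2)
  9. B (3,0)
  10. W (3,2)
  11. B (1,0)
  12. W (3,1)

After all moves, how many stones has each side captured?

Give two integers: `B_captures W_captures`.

Answer: 0 1

Derivation:
Move 1: B@(0,2) -> caps B=0 W=0
Move 2: W@(2,3) -> caps B=0 W=0
Move 3: B@(3,3) -> caps B=0 W=0
Move 4: W@(1,3) -> caps B=0 W=0
Move 5: B@(2,1) -> caps B=0 W=0
Move 6: W@(1,1) -> caps B=0 W=0
Move 7: B@(2,2) -> caps B=0 W=0
Move 8: W@(1,2) -> caps B=0 W=0
Move 9: B@(3,0) -> caps B=0 W=0
Move 10: W@(3,2) -> caps B=0 W=1
Move 11: B@(1,0) -> caps B=0 W=1
Move 12: W@(3,1) -> caps B=0 W=1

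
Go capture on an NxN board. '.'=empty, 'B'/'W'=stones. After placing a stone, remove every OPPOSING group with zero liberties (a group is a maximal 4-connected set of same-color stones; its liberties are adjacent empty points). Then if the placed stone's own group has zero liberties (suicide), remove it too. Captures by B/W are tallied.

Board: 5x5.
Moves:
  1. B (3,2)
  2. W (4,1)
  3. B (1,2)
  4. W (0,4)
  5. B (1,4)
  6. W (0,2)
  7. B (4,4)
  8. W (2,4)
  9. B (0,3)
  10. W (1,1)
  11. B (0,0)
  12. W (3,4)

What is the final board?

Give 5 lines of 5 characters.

Move 1: B@(3,2) -> caps B=0 W=0
Move 2: W@(4,1) -> caps B=0 W=0
Move 3: B@(1,2) -> caps B=0 W=0
Move 4: W@(0,4) -> caps B=0 W=0
Move 5: B@(1,4) -> caps B=0 W=0
Move 6: W@(0,2) -> caps B=0 W=0
Move 7: B@(4,4) -> caps B=0 W=0
Move 8: W@(2,4) -> caps B=0 W=0
Move 9: B@(0,3) -> caps B=1 W=0
Move 10: W@(1,1) -> caps B=1 W=0
Move 11: B@(0,0) -> caps B=1 W=0
Move 12: W@(3,4) -> caps B=1 W=0

Answer: B.WB.
.WB.B
....W
..B.W
.W..B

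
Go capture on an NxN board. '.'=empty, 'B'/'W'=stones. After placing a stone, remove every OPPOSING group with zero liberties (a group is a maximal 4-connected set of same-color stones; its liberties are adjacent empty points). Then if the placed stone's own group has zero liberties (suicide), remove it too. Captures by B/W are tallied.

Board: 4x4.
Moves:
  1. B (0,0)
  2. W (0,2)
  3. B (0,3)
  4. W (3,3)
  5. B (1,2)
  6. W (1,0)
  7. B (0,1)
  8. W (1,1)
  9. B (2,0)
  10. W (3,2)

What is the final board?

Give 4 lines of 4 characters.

Answer: BB.B
WWB.
B...
..WW

Derivation:
Move 1: B@(0,0) -> caps B=0 W=0
Move 2: W@(0,2) -> caps B=0 W=0
Move 3: B@(0,3) -> caps B=0 W=0
Move 4: W@(3,3) -> caps B=0 W=0
Move 5: B@(1,2) -> caps B=0 W=0
Move 6: W@(1,0) -> caps B=0 W=0
Move 7: B@(0,1) -> caps B=1 W=0
Move 8: W@(1,1) -> caps B=1 W=0
Move 9: B@(2,0) -> caps B=1 W=0
Move 10: W@(3,2) -> caps B=1 W=0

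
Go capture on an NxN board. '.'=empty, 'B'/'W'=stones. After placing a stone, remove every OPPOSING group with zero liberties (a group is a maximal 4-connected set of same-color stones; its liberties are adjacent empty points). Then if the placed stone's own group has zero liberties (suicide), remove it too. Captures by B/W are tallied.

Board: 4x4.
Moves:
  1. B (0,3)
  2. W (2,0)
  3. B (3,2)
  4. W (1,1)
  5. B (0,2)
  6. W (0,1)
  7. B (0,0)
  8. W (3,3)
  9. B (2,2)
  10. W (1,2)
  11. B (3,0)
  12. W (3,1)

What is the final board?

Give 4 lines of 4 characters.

Move 1: B@(0,3) -> caps B=0 W=0
Move 2: W@(2,0) -> caps B=0 W=0
Move 3: B@(3,2) -> caps B=0 W=0
Move 4: W@(1,1) -> caps B=0 W=0
Move 5: B@(0,2) -> caps B=0 W=0
Move 6: W@(0,1) -> caps B=0 W=0
Move 7: B@(0,0) -> caps B=0 W=0
Move 8: W@(3,3) -> caps B=0 W=0
Move 9: B@(2,2) -> caps B=0 W=0
Move 10: W@(1,2) -> caps B=0 W=0
Move 11: B@(3,0) -> caps B=0 W=0
Move 12: W@(3,1) -> caps B=0 W=1

Answer: BWBB
.WW.
W.B.
.WBW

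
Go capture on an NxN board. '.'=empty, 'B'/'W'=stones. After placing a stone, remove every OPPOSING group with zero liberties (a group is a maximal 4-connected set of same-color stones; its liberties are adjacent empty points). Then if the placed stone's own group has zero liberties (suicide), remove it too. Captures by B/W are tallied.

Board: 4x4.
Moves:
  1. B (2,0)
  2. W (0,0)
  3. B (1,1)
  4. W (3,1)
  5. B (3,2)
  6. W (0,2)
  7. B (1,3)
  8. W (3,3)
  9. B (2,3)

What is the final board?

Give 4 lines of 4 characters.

Move 1: B@(2,0) -> caps B=0 W=0
Move 2: W@(0,0) -> caps B=0 W=0
Move 3: B@(1,1) -> caps B=0 W=0
Move 4: W@(3,1) -> caps B=0 W=0
Move 5: B@(3,2) -> caps B=0 W=0
Move 6: W@(0,2) -> caps B=0 W=0
Move 7: B@(1,3) -> caps B=0 W=0
Move 8: W@(3,3) -> caps B=0 W=0
Move 9: B@(2,3) -> caps B=1 W=0

Answer: W.W.
.B.B
B..B
.WB.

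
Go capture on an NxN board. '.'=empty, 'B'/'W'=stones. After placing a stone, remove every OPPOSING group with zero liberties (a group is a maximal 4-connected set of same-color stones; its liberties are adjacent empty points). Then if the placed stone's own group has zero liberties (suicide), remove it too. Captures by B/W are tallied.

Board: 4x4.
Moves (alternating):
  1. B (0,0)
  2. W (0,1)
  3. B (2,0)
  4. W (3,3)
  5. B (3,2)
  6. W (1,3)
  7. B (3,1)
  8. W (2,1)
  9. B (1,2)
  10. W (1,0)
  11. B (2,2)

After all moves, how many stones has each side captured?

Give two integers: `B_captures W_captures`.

Answer: 0 1

Derivation:
Move 1: B@(0,0) -> caps B=0 W=0
Move 2: W@(0,1) -> caps B=0 W=0
Move 3: B@(2,0) -> caps B=0 W=0
Move 4: W@(3,3) -> caps B=0 W=0
Move 5: B@(3,2) -> caps B=0 W=0
Move 6: W@(1,3) -> caps B=0 W=0
Move 7: B@(3,1) -> caps B=0 W=0
Move 8: W@(2,1) -> caps B=0 W=0
Move 9: B@(1,2) -> caps B=0 W=0
Move 10: W@(1,0) -> caps B=0 W=1
Move 11: B@(2,2) -> caps B=0 W=1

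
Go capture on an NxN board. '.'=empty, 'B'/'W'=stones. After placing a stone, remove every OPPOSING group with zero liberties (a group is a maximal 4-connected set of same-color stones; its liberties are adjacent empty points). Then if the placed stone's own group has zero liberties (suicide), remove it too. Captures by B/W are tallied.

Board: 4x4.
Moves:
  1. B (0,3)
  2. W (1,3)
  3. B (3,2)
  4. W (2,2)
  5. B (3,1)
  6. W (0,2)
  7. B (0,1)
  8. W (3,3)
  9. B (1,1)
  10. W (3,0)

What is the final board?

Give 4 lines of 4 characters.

Answer: .BW.
.B.W
..W.
WBBW

Derivation:
Move 1: B@(0,3) -> caps B=0 W=0
Move 2: W@(1,3) -> caps B=0 W=0
Move 3: B@(3,2) -> caps B=0 W=0
Move 4: W@(2,2) -> caps B=0 W=0
Move 5: B@(3,1) -> caps B=0 W=0
Move 6: W@(0,2) -> caps B=0 W=1
Move 7: B@(0,1) -> caps B=0 W=1
Move 8: W@(3,3) -> caps B=0 W=1
Move 9: B@(1,1) -> caps B=0 W=1
Move 10: W@(3,0) -> caps B=0 W=1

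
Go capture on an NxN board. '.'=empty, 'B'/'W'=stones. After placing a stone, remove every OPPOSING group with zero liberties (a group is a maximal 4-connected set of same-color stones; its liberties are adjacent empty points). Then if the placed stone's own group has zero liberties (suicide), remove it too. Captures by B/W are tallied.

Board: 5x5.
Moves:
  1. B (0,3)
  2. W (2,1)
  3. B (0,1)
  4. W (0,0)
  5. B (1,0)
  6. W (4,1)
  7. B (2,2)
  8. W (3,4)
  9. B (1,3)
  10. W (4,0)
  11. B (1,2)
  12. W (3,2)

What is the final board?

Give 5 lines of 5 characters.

Move 1: B@(0,3) -> caps B=0 W=0
Move 2: W@(2,1) -> caps B=0 W=0
Move 3: B@(0,1) -> caps B=0 W=0
Move 4: W@(0,0) -> caps B=0 W=0
Move 5: B@(1,0) -> caps B=1 W=0
Move 6: W@(4,1) -> caps B=1 W=0
Move 7: B@(2,2) -> caps B=1 W=0
Move 8: W@(3,4) -> caps B=1 W=0
Move 9: B@(1,3) -> caps B=1 W=0
Move 10: W@(4,0) -> caps B=1 W=0
Move 11: B@(1,2) -> caps B=1 W=0
Move 12: W@(3,2) -> caps B=1 W=0

Answer: .B.B.
B.BB.
.WB..
..W.W
WW...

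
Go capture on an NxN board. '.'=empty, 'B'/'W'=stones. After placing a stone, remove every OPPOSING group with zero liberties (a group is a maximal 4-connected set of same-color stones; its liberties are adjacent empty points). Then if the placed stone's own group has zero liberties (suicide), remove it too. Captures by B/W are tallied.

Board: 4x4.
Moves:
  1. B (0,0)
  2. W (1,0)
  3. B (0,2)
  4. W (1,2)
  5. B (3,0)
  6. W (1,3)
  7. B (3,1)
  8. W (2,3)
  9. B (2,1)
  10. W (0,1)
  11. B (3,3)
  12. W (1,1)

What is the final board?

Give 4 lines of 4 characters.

Answer: .WB.
WWWW
.B.W
BB.B

Derivation:
Move 1: B@(0,0) -> caps B=0 W=0
Move 2: W@(1,0) -> caps B=0 W=0
Move 3: B@(0,2) -> caps B=0 W=0
Move 4: W@(1,2) -> caps B=0 W=0
Move 5: B@(3,0) -> caps B=0 W=0
Move 6: W@(1,3) -> caps B=0 W=0
Move 7: B@(3,1) -> caps B=0 W=0
Move 8: W@(2,3) -> caps B=0 W=0
Move 9: B@(2,1) -> caps B=0 W=0
Move 10: W@(0,1) -> caps B=0 W=1
Move 11: B@(3,3) -> caps B=0 W=1
Move 12: W@(1,1) -> caps B=0 W=1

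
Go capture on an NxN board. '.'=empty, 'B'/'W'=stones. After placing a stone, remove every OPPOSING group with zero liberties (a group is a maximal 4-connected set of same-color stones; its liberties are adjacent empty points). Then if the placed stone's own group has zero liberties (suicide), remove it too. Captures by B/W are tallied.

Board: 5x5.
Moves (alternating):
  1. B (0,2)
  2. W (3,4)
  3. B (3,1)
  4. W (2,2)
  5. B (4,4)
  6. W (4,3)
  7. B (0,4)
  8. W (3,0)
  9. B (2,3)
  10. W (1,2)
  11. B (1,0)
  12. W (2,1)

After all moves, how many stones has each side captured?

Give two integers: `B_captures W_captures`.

Move 1: B@(0,2) -> caps B=0 W=0
Move 2: W@(3,4) -> caps B=0 W=0
Move 3: B@(3,1) -> caps B=0 W=0
Move 4: W@(2,2) -> caps B=0 W=0
Move 5: B@(4,4) -> caps B=0 W=0
Move 6: W@(4,3) -> caps B=0 W=1
Move 7: B@(0,4) -> caps B=0 W=1
Move 8: W@(3,0) -> caps B=0 W=1
Move 9: B@(2,3) -> caps B=0 W=1
Move 10: W@(1,2) -> caps B=0 W=1
Move 11: B@(1,0) -> caps B=0 W=1
Move 12: W@(2,1) -> caps B=0 W=1

Answer: 0 1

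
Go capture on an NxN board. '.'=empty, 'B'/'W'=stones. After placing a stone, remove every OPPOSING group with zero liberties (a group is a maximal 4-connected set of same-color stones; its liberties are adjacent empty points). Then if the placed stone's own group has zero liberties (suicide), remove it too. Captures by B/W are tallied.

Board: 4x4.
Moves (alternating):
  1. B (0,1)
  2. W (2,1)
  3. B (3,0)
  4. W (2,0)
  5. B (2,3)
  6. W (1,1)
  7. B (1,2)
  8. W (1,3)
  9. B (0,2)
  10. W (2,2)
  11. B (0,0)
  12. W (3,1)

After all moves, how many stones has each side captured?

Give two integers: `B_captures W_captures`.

Move 1: B@(0,1) -> caps B=0 W=0
Move 2: W@(2,1) -> caps B=0 W=0
Move 3: B@(3,0) -> caps B=0 W=0
Move 4: W@(2,0) -> caps B=0 W=0
Move 5: B@(2,3) -> caps B=0 W=0
Move 6: W@(1,1) -> caps B=0 W=0
Move 7: B@(1,2) -> caps B=0 W=0
Move 8: W@(1,3) -> caps B=0 W=0
Move 9: B@(0,2) -> caps B=0 W=0
Move 10: W@(2,2) -> caps B=0 W=0
Move 11: B@(0,0) -> caps B=0 W=0
Move 12: W@(3,1) -> caps B=0 W=1

Answer: 0 1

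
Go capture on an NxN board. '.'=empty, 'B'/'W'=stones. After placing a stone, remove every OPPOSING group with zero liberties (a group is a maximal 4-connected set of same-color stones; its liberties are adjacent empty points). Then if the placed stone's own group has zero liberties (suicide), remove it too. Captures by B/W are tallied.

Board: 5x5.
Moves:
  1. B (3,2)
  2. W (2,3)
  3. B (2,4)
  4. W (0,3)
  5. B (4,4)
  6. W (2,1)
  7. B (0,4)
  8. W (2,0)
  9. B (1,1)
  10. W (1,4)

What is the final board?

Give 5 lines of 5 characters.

Answer: ...W.
.B..W
WW.WB
..B..
....B

Derivation:
Move 1: B@(3,2) -> caps B=0 W=0
Move 2: W@(2,3) -> caps B=0 W=0
Move 3: B@(2,4) -> caps B=0 W=0
Move 4: W@(0,3) -> caps B=0 W=0
Move 5: B@(4,4) -> caps B=0 W=0
Move 6: W@(2,1) -> caps B=0 W=0
Move 7: B@(0,4) -> caps B=0 W=0
Move 8: W@(2,0) -> caps B=0 W=0
Move 9: B@(1,1) -> caps B=0 W=0
Move 10: W@(1,4) -> caps B=0 W=1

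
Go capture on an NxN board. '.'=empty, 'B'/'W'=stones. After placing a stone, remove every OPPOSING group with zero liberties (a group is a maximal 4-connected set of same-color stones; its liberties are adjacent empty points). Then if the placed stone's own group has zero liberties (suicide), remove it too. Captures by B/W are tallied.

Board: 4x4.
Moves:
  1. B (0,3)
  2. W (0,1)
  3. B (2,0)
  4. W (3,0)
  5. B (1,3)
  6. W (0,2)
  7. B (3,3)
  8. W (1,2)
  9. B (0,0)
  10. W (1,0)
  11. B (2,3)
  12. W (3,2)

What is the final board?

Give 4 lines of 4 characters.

Move 1: B@(0,3) -> caps B=0 W=0
Move 2: W@(0,1) -> caps B=0 W=0
Move 3: B@(2,0) -> caps B=0 W=0
Move 4: W@(3,0) -> caps B=0 W=0
Move 5: B@(1,3) -> caps B=0 W=0
Move 6: W@(0,2) -> caps B=0 W=0
Move 7: B@(3,3) -> caps B=0 W=0
Move 8: W@(1,2) -> caps B=0 W=0
Move 9: B@(0,0) -> caps B=0 W=0
Move 10: W@(1,0) -> caps B=0 W=1
Move 11: B@(2,3) -> caps B=0 W=1
Move 12: W@(3,2) -> caps B=0 W=1

Answer: .WWB
W.WB
B..B
W.WB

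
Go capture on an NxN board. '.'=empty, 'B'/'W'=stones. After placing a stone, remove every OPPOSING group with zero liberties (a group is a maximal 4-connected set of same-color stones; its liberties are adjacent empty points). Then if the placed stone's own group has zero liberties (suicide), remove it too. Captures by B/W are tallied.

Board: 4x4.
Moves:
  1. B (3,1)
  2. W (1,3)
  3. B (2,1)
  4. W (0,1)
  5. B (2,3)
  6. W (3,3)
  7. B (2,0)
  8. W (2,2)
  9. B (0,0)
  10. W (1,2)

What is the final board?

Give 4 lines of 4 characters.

Move 1: B@(3,1) -> caps B=0 W=0
Move 2: W@(1,3) -> caps B=0 W=0
Move 3: B@(2,1) -> caps B=0 W=0
Move 4: W@(0,1) -> caps B=0 W=0
Move 5: B@(2,3) -> caps B=0 W=0
Move 6: W@(3,3) -> caps B=0 W=0
Move 7: B@(2,0) -> caps B=0 W=0
Move 8: W@(2,2) -> caps B=0 W=1
Move 9: B@(0,0) -> caps B=0 W=1
Move 10: W@(1,2) -> caps B=0 W=1

Answer: BW..
..WW
BBW.
.B.W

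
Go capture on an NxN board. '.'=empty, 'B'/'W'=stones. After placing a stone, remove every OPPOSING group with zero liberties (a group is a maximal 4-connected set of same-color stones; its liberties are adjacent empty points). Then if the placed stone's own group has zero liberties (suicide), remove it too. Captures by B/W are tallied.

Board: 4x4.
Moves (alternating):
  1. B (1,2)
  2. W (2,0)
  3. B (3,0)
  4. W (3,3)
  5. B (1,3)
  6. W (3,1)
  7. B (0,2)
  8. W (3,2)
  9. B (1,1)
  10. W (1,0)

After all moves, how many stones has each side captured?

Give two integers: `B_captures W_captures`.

Answer: 0 1

Derivation:
Move 1: B@(1,2) -> caps B=0 W=0
Move 2: W@(2,0) -> caps B=0 W=0
Move 3: B@(3,0) -> caps B=0 W=0
Move 4: W@(3,3) -> caps B=0 W=0
Move 5: B@(1,3) -> caps B=0 W=0
Move 6: W@(3,1) -> caps B=0 W=1
Move 7: B@(0,2) -> caps B=0 W=1
Move 8: W@(3,2) -> caps B=0 W=1
Move 9: B@(1,1) -> caps B=0 W=1
Move 10: W@(1,0) -> caps B=0 W=1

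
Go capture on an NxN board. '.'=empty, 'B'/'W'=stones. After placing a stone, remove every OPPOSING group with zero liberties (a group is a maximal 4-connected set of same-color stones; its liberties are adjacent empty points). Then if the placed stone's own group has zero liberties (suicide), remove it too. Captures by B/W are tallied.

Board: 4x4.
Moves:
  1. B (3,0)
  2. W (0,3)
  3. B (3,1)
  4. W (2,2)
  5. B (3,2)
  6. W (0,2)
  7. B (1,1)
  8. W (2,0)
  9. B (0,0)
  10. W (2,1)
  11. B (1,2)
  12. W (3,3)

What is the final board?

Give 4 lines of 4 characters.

Move 1: B@(3,0) -> caps B=0 W=0
Move 2: W@(0,3) -> caps B=0 W=0
Move 3: B@(3,1) -> caps B=0 W=0
Move 4: W@(2,2) -> caps B=0 W=0
Move 5: B@(3,2) -> caps B=0 W=0
Move 6: W@(0,2) -> caps B=0 W=0
Move 7: B@(1,1) -> caps B=0 W=0
Move 8: W@(2,0) -> caps B=0 W=0
Move 9: B@(0,0) -> caps B=0 W=0
Move 10: W@(2,1) -> caps B=0 W=0
Move 11: B@(1,2) -> caps B=0 W=0
Move 12: W@(3,3) -> caps B=0 W=3

Answer: B.WW
.BB.
WWW.
...W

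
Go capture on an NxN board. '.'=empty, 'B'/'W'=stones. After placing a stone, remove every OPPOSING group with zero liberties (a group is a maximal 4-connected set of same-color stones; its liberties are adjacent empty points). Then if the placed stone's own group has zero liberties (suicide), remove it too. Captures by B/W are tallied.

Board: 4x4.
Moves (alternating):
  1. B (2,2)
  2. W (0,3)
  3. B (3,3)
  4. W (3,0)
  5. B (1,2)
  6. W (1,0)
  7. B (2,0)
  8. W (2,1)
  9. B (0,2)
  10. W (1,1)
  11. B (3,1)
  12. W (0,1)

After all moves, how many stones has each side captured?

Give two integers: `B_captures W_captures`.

Move 1: B@(2,2) -> caps B=0 W=0
Move 2: W@(0,3) -> caps B=0 W=0
Move 3: B@(3,3) -> caps B=0 W=0
Move 4: W@(3,0) -> caps B=0 W=0
Move 5: B@(1,2) -> caps B=0 W=0
Move 6: W@(1,0) -> caps B=0 W=0
Move 7: B@(2,0) -> caps B=0 W=0
Move 8: W@(2,1) -> caps B=0 W=1
Move 9: B@(0,2) -> caps B=0 W=1
Move 10: W@(1,1) -> caps B=0 W=1
Move 11: B@(3,1) -> caps B=0 W=1
Move 12: W@(0,1) -> caps B=0 W=1

Answer: 0 1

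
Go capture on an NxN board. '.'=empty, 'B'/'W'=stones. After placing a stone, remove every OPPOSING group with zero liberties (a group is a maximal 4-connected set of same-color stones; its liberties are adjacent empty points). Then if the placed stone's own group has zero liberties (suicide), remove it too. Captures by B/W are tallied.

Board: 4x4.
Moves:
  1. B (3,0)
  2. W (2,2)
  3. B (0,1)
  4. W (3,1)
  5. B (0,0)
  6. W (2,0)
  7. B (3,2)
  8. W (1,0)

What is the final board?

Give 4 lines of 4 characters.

Answer: BB..
W...
W.W.
.WB.

Derivation:
Move 1: B@(3,0) -> caps B=0 W=0
Move 2: W@(2,2) -> caps B=0 W=0
Move 3: B@(0,1) -> caps B=0 W=0
Move 4: W@(3,1) -> caps B=0 W=0
Move 5: B@(0,0) -> caps B=0 W=0
Move 6: W@(2,0) -> caps B=0 W=1
Move 7: B@(3,2) -> caps B=0 W=1
Move 8: W@(1,0) -> caps B=0 W=1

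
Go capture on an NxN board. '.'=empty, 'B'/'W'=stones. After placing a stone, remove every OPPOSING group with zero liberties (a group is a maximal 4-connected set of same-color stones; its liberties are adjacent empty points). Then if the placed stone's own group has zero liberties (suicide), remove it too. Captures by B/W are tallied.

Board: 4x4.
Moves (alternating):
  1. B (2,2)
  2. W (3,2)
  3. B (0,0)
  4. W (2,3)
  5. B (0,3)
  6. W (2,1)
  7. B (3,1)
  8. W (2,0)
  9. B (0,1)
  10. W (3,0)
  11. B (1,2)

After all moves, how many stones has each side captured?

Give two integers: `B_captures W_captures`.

Move 1: B@(2,2) -> caps B=0 W=0
Move 2: W@(3,2) -> caps B=0 W=0
Move 3: B@(0,0) -> caps B=0 W=0
Move 4: W@(2,3) -> caps B=0 W=0
Move 5: B@(0,3) -> caps B=0 W=0
Move 6: W@(2,1) -> caps B=0 W=0
Move 7: B@(3,1) -> caps B=0 W=0
Move 8: W@(2,0) -> caps B=0 W=0
Move 9: B@(0,1) -> caps B=0 W=0
Move 10: W@(3,0) -> caps B=0 W=1
Move 11: B@(1,2) -> caps B=0 W=1

Answer: 0 1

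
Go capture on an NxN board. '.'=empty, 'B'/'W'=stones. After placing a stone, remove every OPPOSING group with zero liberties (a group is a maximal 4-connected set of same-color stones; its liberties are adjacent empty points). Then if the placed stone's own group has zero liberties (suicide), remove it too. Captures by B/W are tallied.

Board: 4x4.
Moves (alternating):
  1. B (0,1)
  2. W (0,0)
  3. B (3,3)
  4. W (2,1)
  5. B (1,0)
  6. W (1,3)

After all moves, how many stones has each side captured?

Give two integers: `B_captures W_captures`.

Answer: 1 0

Derivation:
Move 1: B@(0,1) -> caps B=0 W=0
Move 2: W@(0,0) -> caps B=0 W=0
Move 3: B@(3,3) -> caps B=0 W=0
Move 4: W@(2,1) -> caps B=0 W=0
Move 5: B@(1,0) -> caps B=1 W=0
Move 6: W@(1,3) -> caps B=1 W=0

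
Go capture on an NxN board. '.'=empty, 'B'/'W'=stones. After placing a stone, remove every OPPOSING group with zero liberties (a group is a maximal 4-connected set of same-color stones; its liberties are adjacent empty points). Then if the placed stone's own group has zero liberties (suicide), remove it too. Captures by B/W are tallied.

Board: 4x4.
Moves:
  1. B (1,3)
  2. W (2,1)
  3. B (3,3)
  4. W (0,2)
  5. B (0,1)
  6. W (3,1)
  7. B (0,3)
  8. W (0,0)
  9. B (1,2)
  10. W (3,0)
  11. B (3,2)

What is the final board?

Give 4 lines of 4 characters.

Move 1: B@(1,3) -> caps B=0 W=0
Move 2: W@(2,1) -> caps B=0 W=0
Move 3: B@(3,3) -> caps B=0 W=0
Move 4: W@(0,2) -> caps B=0 W=0
Move 5: B@(0,1) -> caps B=0 W=0
Move 6: W@(3,1) -> caps B=0 W=0
Move 7: B@(0,3) -> caps B=0 W=0
Move 8: W@(0,0) -> caps B=0 W=0
Move 9: B@(1,2) -> caps B=1 W=0
Move 10: W@(3,0) -> caps B=1 W=0
Move 11: B@(3,2) -> caps B=1 W=0

Answer: WB.B
..BB
.W..
WWBB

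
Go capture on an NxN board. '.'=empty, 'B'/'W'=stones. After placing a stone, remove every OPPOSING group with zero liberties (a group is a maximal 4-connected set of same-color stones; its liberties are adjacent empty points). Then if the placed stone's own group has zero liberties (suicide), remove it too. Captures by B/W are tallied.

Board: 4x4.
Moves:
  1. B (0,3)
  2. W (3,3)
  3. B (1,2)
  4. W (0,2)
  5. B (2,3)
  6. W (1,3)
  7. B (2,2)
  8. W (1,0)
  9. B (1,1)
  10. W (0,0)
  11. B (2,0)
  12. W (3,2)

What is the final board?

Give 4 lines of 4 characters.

Move 1: B@(0,3) -> caps B=0 W=0
Move 2: W@(3,3) -> caps B=0 W=0
Move 3: B@(1,2) -> caps B=0 W=0
Move 4: W@(0,2) -> caps B=0 W=0
Move 5: B@(2,3) -> caps B=0 W=0
Move 6: W@(1,3) -> caps B=0 W=1
Move 7: B@(2,2) -> caps B=0 W=1
Move 8: W@(1,0) -> caps B=0 W=1
Move 9: B@(1,1) -> caps B=0 W=1
Move 10: W@(0,0) -> caps B=0 W=1
Move 11: B@(2,0) -> caps B=0 W=1
Move 12: W@(3,2) -> caps B=0 W=1

Answer: W.W.
WBBW
B.BB
..WW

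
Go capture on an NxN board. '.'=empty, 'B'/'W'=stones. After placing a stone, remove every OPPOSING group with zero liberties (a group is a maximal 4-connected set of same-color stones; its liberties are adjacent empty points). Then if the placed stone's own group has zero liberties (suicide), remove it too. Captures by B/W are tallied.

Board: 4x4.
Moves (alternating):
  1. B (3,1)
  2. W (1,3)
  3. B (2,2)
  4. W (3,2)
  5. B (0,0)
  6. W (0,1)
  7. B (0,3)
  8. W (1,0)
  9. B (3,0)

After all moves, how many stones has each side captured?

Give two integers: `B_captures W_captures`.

Move 1: B@(3,1) -> caps B=0 W=0
Move 2: W@(1,3) -> caps B=0 W=0
Move 3: B@(2,2) -> caps B=0 W=0
Move 4: W@(3,2) -> caps B=0 W=0
Move 5: B@(0,0) -> caps B=0 W=0
Move 6: W@(0,1) -> caps B=0 W=0
Move 7: B@(0,3) -> caps B=0 W=0
Move 8: W@(1,0) -> caps B=0 W=1
Move 9: B@(3,0) -> caps B=0 W=1

Answer: 0 1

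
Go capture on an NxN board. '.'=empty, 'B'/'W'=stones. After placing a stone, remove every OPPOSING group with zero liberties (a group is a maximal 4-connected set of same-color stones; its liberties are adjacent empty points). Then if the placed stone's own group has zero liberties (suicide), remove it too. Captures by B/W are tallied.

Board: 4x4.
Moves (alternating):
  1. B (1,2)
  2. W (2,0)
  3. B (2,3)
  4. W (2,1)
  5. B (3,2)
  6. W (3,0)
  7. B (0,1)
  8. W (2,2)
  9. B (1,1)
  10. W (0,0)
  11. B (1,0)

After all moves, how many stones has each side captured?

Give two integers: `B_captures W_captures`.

Move 1: B@(1,2) -> caps B=0 W=0
Move 2: W@(2,0) -> caps B=0 W=0
Move 3: B@(2,3) -> caps B=0 W=0
Move 4: W@(2,1) -> caps B=0 W=0
Move 5: B@(3,2) -> caps B=0 W=0
Move 6: W@(3,0) -> caps B=0 W=0
Move 7: B@(0,1) -> caps B=0 W=0
Move 8: W@(2,2) -> caps B=0 W=0
Move 9: B@(1,1) -> caps B=0 W=0
Move 10: W@(0,0) -> caps B=0 W=0
Move 11: B@(1,0) -> caps B=1 W=0

Answer: 1 0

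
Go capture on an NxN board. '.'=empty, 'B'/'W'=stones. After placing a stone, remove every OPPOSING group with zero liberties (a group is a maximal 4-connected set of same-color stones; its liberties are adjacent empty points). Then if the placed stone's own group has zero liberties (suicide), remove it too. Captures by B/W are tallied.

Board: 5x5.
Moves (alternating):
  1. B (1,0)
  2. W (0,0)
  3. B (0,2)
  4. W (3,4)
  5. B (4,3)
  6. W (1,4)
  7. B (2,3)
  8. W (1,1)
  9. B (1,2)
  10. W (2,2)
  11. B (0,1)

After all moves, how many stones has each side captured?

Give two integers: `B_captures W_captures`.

Move 1: B@(1,0) -> caps B=0 W=0
Move 2: W@(0,0) -> caps B=0 W=0
Move 3: B@(0,2) -> caps B=0 W=0
Move 4: W@(3,4) -> caps B=0 W=0
Move 5: B@(4,3) -> caps B=0 W=0
Move 6: W@(1,4) -> caps B=0 W=0
Move 7: B@(2,3) -> caps B=0 W=0
Move 8: W@(1,1) -> caps B=0 W=0
Move 9: B@(1,2) -> caps B=0 W=0
Move 10: W@(2,2) -> caps B=0 W=0
Move 11: B@(0,1) -> caps B=1 W=0

Answer: 1 0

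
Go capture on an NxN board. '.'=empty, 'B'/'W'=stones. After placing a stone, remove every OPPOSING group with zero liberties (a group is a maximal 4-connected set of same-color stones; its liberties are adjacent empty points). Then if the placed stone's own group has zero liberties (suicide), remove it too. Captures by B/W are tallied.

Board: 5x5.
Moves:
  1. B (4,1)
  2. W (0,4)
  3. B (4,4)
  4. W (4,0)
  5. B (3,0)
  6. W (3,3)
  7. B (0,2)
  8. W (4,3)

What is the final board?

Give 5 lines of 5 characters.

Answer: ..B.W
.....
.....
B..W.
.B.WB

Derivation:
Move 1: B@(4,1) -> caps B=0 W=0
Move 2: W@(0,4) -> caps B=0 W=0
Move 3: B@(4,4) -> caps B=0 W=0
Move 4: W@(4,0) -> caps B=0 W=0
Move 5: B@(3,0) -> caps B=1 W=0
Move 6: W@(3,3) -> caps B=1 W=0
Move 7: B@(0,2) -> caps B=1 W=0
Move 8: W@(4,3) -> caps B=1 W=0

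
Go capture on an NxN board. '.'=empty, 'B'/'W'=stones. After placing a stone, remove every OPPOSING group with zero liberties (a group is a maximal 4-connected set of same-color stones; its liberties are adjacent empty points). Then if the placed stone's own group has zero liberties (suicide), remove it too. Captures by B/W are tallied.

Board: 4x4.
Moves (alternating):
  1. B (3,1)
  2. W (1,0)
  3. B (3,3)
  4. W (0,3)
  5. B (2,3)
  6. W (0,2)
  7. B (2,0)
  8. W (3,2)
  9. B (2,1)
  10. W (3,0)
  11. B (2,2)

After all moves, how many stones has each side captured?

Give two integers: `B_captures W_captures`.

Answer: 1 0

Derivation:
Move 1: B@(3,1) -> caps B=0 W=0
Move 2: W@(1,0) -> caps B=0 W=0
Move 3: B@(3,3) -> caps B=0 W=0
Move 4: W@(0,3) -> caps B=0 W=0
Move 5: B@(2,3) -> caps B=0 W=0
Move 6: W@(0,2) -> caps B=0 W=0
Move 7: B@(2,0) -> caps B=0 W=0
Move 8: W@(3,2) -> caps B=0 W=0
Move 9: B@(2,1) -> caps B=0 W=0
Move 10: W@(3,0) -> caps B=0 W=0
Move 11: B@(2,2) -> caps B=1 W=0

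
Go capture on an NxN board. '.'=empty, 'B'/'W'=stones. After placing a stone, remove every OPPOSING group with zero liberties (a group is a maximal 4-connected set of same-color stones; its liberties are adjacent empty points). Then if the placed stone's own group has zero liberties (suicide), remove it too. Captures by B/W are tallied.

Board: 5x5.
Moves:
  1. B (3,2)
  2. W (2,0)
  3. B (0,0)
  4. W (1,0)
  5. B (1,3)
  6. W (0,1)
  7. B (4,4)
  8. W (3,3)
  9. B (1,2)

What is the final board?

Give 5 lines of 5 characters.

Answer: .W...
W.BB.
W....
..BW.
....B

Derivation:
Move 1: B@(3,2) -> caps B=0 W=0
Move 2: W@(2,0) -> caps B=0 W=0
Move 3: B@(0,0) -> caps B=0 W=0
Move 4: W@(1,0) -> caps B=0 W=0
Move 5: B@(1,3) -> caps B=0 W=0
Move 6: W@(0,1) -> caps B=0 W=1
Move 7: B@(4,4) -> caps B=0 W=1
Move 8: W@(3,3) -> caps B=0 W=1
Move 9: B@(1,2) -> caps B=0 W=1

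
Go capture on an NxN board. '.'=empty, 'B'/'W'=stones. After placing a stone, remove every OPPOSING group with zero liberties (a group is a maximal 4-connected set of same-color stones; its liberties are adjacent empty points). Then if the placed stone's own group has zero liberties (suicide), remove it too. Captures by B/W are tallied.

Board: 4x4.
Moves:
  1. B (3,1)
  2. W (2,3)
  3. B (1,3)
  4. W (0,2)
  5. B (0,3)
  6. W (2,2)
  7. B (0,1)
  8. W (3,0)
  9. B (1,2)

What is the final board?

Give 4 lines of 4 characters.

Answer: .B.B
..BB
..WW
WB..

Derivation:
Move 1: B@(3,1) -> caps B=0 W=0
Move 2: W@(2,3) -> caps B=0 W=0
Move 3: B@(1,3) -> caps B=0 W=0
Move 4: W@(0,2) -> caps B=0 W=0
Move 5: B@(0,3) -> caps B=0 W=0
Move 6: W@(2,2) -> caps B=0 W=0
Move 7: B@(0,1) -> caps B=0 W=0
Move 8: W@(3,0) -> caps B=0 W=0
Move 9: B@(1,2) -> caps B=1 W=0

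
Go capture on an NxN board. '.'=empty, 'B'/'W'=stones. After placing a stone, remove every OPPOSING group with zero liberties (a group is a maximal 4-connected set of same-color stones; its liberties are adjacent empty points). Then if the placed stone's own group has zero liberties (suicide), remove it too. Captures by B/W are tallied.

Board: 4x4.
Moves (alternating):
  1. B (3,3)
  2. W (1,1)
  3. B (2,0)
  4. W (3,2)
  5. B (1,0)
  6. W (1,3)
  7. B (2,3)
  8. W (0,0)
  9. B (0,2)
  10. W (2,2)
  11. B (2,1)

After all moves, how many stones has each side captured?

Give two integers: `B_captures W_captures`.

Answer: 0 2

Derivation:
Move 1: B@(3,3) -> caps B=0 W=0
Move 2: W@(1,1) -> caps B=0 W=0
Move 3: B@(2,0) -> caps B=0 W=0
Move 4: W@(3,2) -> caps B=0 W=0
Move 5: B@(1,0) -> caps B=0 W=0
Move 6: W@(1,3) -> caps B=0 W=0
Move 7: B@(2,3) -> caps B=0 W=0
Move 8: W@(0,0) -> caps B=0 W=0
Move 9: B@(0,2) -> caps B=0 W=0
Move 10: W@(2,2) -> caps B=0 W=2
Move 11: B@(2,1) -> caps B=0 W=2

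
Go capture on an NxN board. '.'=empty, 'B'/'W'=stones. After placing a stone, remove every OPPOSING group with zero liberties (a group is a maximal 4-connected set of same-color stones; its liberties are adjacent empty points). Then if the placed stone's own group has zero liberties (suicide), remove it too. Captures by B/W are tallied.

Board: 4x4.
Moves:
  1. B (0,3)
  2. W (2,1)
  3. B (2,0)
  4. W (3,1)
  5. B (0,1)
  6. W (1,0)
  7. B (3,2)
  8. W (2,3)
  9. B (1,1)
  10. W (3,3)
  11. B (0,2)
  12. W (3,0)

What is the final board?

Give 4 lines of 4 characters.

Move 1: B@(0,3) -> caps B=0 W=0
Move 2: W@(2,1) -> caps B=0 W=0
Move 3: B@(2,0) -> caps B=0 W=0
Move 4: W@(3,1) -> caps B=0 W=0
Move 5: B@(0,1) -> caps B=0 W=0
Move 6: W@(1,0) -> caps B=0 W=0
Move 7: B@(3,2) -> caps B=0 W=0
Move 8: W@(2,3) -> caps B=0 W=0
Move 9: B@(1,1) -> caps B=0 W=0
Move 10: W@(3,3) -> caps B=0 W=0
Move 11: B@(0,2) -> caps B=0 W=0
Move 12: W@(3,0) -> caps B=0 W=1

Answer: .BBB
WB..
.W.W
WWBW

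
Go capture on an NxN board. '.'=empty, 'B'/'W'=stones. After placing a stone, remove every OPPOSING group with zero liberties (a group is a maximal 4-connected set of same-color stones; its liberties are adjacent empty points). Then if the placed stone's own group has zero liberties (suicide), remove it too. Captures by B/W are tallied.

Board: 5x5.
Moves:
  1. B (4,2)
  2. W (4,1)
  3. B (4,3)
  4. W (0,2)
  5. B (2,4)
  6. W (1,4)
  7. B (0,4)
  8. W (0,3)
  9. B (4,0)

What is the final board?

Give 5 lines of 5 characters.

Answer: ..WW.
....W
....B
.....
BWBB.

Derivation:
Move 1: B@(4,2) -> caps B=0 W=0
Move 2: W@(4,1) -> caps B=0 W=0
Move 3: B@(4,3) -> caps B=0 W=0
Move 4: W@(0,2) -> caps B=0 W=0
Move 5: B@(2,4) -> caps B=0 W=0
Move 6: W@(1,4) -> caps B=0 W=0
Move 7: B@(0,4) -> caps B=0 W=0
Move 8: W@(0,3) -> caps B=0 W=1
Move 9: B@(4,0) -> caps B=0 W=1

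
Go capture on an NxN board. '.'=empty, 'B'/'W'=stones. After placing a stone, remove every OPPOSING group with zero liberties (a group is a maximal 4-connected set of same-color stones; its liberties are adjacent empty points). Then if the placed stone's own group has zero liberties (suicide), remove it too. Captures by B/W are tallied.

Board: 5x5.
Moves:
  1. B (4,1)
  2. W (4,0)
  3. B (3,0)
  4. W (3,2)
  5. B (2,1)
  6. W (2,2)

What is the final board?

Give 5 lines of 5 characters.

Move 1: B@(4,1) -> caps B=0 W=0
Move 2: W@(4,0) -> caps B=0 W=0
Move 3: B@(3,0) -> caps B=1 W=0
Move 4: W@(3,2) -> caps B=1 W=0
Move 5: B@(2,1) -> caps B=1 W=0
Move 6: W@(2,2) -> caps B=1 W=0

Answer: .....
.....
.BW..
B.W..
.B...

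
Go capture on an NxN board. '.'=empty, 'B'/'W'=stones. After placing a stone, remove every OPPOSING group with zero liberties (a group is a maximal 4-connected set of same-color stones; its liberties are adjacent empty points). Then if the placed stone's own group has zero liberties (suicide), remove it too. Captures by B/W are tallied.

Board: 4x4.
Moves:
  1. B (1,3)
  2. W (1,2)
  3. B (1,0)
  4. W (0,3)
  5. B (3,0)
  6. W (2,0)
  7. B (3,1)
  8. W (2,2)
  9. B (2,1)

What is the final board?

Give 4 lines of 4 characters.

Move 1: B@(1,3) -> caps B=0 W=0
Move 2: W@(1,2) -> caps B=0 W=0
Move 3: B@(1,0) -> caps B=0 W=0
Move 4: W@(0,3) -> caps B=0 W=0
Move 5: B@(3,0) -> caps B=0 W=0
Move 6: W@(2,0) -> caps B=0 W=0
Move 7: B@(3,1) -> caps B=0 W=0
Move 8: W@(2,2) -> caps B=0 W=0
Move 9: B@(2,1) -> caps B=1 W=0

Answer: ...W
B.WB
.BW.
BB..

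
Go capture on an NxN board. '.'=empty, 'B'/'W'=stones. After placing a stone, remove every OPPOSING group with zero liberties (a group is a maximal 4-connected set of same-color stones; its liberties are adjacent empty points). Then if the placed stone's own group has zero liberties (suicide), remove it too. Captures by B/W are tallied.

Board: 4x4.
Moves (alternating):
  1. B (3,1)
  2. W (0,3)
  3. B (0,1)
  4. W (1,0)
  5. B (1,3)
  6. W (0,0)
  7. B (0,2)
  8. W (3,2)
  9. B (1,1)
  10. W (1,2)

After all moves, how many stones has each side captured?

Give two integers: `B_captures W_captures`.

Answer: 1 0

Derivation:
Move 1: B@(3,1) -> caps B=0 W=0
Move 2: W@(0,3) -> caps B=0 W=0
Move 3: B@(0,1) -> caps B=0 W=0
Move 4: W@(1,0) -> caps B=0 W=0
Move 5: B@(1,3) -> caps B=0 W=0
Move 6: W@(0,0) -> caps B=0 W=0
Move 7: B@(0,2) -> caps B=1 W=0
Move 8: W@(3,2) -> caps B=1 W=0
Move 9: B@(1,1) -> caps B=1 W=0
Move 10: W@(1,2) -> caps B=1 W=0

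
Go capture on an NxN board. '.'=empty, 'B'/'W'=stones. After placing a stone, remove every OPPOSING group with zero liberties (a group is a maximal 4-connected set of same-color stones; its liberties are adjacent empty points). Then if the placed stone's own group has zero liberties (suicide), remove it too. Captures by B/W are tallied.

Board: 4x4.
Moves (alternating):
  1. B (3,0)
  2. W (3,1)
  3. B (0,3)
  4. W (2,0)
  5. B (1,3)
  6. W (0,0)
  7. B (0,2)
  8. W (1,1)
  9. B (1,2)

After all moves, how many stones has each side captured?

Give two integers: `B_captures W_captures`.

Answer: 0 1

Derivation:
Move 1: B@(3,0) -> caps B=0 W=0
Move 2: W@(3,1) -> caps B=0 W=0
Move 3: B@(0,3) -> caps B=0 W=0
Move 4: W@(2,0) -> caps B=0 W=1
Move 5: B@(1,3) -> caps B=0 W=1
Move 6: W@(0,0) -> caps B=0 W=1
Move 7: B@(0,2) -> caps B=0 W=1
Move 8: W@(1,1) -> caps B=0 W=1
Move 9: B@(1,2) -> caps B=0 W=1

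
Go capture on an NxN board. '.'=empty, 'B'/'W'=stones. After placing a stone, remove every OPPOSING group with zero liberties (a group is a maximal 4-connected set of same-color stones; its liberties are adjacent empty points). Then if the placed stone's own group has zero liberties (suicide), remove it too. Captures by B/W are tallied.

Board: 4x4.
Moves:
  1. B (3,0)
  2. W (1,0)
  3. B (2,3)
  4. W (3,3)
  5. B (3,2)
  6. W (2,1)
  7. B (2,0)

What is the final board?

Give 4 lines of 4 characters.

Answer: ....
W...
BW.B
B.B.

Derivation:
Move 1: B@(3,0) -> caps B=0 W=0
Move 2: W@(1,0) -> caps B=0 W=0
Move 3: B@(2,3) -> caps B=0 W=0
Move 4: W@(3,3) -> caps B=0 W=0
Move 5: B@(3,2) -> caps B=1 W=0
Move 6: W@(2,1) -> caps B=1 W=0
Move 7: B@(2,0) -> caps B=1 W=0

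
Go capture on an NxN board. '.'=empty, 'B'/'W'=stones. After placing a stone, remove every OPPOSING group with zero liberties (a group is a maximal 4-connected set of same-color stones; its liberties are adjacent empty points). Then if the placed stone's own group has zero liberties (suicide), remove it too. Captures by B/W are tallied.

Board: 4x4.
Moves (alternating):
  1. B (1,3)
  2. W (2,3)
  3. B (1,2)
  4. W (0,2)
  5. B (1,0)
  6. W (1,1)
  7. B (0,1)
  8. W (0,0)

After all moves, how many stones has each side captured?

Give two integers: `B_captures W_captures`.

Answer: 0 1

Derivation:
Move 1: B@(1,3) -> caps B=0 W=0
Move 2: W@(2,3) -> caps B=0 W=0
Move 3: B@(1,2) -> caps B=0 W=0
Move 4: W@(0,2) -> caps B=0 W=0
Move 5: B@(1,0) -> caps B=0 W=0
Move 6: W@(1,1) -> caps B=0 W=0
Move 7: B@(0,1) -> caps B=0 W=0
Move 8: W@(0,0) -> caps B=0 W=1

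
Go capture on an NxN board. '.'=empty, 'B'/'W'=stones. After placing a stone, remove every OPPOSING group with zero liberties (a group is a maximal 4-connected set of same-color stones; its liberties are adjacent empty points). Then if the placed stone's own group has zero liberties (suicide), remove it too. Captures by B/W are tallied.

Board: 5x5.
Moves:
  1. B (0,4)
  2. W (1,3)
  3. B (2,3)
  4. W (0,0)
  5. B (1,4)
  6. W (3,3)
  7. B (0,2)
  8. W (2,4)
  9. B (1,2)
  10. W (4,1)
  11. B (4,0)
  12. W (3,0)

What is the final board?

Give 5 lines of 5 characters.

Move 1: B@(0,4) -> caps B=0 W=0
Move 2: W@(1,3) -> caps B=0 W=0
Move 3: B@(2,3) -> caps B=0 W=0
Move 4: W@(0,0) -> caps B=0 W=0
Move 5: B@(1,4) -> caps B=0 W=0
Move 6: W@(3,3) -> caps B=0 W=0
Move 7: B@(0,2) -> caps B=0 W=0
Move 8: W@(2,4) -> caps B=0 W=0
Move 9: B@(1,2) -> caps B=0 W=0
Move 10: W@(4,1) -> caps B=0 W=0
Move 11: B@(4,0) -> caps B=0 W=0
Move 12: W@(3,0) -> caps B=0 W=1

Answer: W.B.B
..BWB
...BW
W..W.
.W...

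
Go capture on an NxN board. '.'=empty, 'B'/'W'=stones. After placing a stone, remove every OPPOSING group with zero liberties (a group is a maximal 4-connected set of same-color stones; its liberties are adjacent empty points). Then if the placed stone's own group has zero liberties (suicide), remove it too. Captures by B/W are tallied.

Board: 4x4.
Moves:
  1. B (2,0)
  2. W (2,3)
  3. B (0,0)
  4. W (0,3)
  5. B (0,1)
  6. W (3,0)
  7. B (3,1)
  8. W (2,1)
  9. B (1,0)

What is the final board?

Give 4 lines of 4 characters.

Move 1: B@(2,0) -> caps B=0 W=0
Move 2: W@(2,3) -> caps B=0 W=0
Move 3: B@(0,0) -> caps B=0 W=0
Move 4: W@(0,3) -> caps B=0 W=0
Move 5: B@(0,1) -> caps B=0 W=0
Move 6: W@(3,0) -> caps B=0 W=0
Move 7: B@(3,1) -> caps B=1 W=0
Move 8: W@(2,1) -> caps B=1 W=0
Move 9: B@(1,0) -> caps B=1 W=0

Answer: BB.W
B...
BW.W
.B..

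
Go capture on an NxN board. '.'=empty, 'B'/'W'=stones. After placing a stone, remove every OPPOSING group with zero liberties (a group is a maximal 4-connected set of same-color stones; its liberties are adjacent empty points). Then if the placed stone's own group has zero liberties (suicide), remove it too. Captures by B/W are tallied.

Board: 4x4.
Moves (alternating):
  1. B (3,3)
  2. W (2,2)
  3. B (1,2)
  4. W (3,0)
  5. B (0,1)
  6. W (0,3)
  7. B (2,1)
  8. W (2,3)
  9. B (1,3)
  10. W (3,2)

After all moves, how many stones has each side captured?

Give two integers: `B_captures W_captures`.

Move 1: B@(3,3) -> caps B=0 W=0
Move 2: W@(2,2) -> caps B=0 W=0
Move 3: B@(1,2) -> caps B=0 W=0
Move 4: W@(3,0) -> caps B=0 W=0
Move 5: B@(0,1) -> caps B=0 W=0
Move 6: W@(0,3) -> caps B=0 W=0
Move 7: B@(2,1) -> caps B=0 W=0
Move 8: W@(2,3) -> caps B=0 W=0
Move 9: B@(1,3) -> caps B=0 W=0
Move 10: W@(3,2) -> caps B=0 W=1

Answer: 0 1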